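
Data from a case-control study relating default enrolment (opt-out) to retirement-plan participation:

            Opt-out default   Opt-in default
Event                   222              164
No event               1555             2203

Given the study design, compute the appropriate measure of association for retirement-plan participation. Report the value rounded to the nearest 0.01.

Reading the table with exposure as columns: a = 222 (Opt-out default, case), b = 1555 (Opt-out default, non-case), c = 164 (Opt-in default, case), d = 2203.
This is a case-control study: participants were sampled on outcome status, so risks in the source population cannot be estimated directly — relative risk is not valid here. The odds ratio is the appropriate measure.
OR = (a·d)/(b·c) = (222 × 2203) / (1555 × 164) = 489066 / 255020 = 1.91776

1.92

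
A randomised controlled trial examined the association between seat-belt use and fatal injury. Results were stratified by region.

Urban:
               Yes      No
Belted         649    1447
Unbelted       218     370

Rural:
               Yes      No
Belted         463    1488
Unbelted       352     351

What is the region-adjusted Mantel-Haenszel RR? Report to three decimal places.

RR_MH = Σ(aᵢ·n₀ᵢ/nᵢ) / Σ(cᵢ·n₁ᵢ/nᵢ), with n₁ᵢ = aᵢ+bᵢ (exposed), n₀ᵢ = cᵢ+dᵢ (unexposed), nᵢ = n₁ᵢ+n₀ᵢ.
Stratum 1 (Urban): n₁ = 2096, n₀ = 588, n = 2684; a·n₀/n = 649·588/2684 = 142.1803; c·n₁/n = 218·2096/2684 = 170.2414
Stratum 2 (Rural): n₁ = 1951, n₀ = 703, n = 2654; a·n₀/n = 463·703/2654 = 122.6409; c·n₁/n = 352·1951/2654 = 258.7611
RR_MH = (142.1803 + 122.6409) / (170.2414 + 258.7611) = 264.8212 / 429.0025 = 0.61730

0.617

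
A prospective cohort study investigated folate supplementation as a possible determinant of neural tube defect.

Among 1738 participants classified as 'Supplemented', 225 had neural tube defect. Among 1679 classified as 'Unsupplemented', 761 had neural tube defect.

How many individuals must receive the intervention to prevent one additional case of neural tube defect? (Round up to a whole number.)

4

Risk in treated group = 225/1738 = 0.12946; risk in control = 761/1679 = 0.45325.
Absolute risk reduction = 0.45325 − 0.12946 = 0.32379
NNT = 1 / ARR = 1 / 0.32379 = 3.088 → round up → 4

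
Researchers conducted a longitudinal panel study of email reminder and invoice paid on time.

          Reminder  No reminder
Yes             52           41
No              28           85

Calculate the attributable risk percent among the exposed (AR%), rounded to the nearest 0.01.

Reading the table with exposure as columns: a = 52 (Reminder, case), b = 28 (Reminder, non-case), c = 41 (No reminder, case), d = 85.
Risk in exposed = 52/80 = 0.65000; risk in unexposed = 41/126 = 0.32540.
RR = 0.65000/0.32540 = 1.99756
AR% = (RR − 1)/RR × 100 = (1.99756 − 1)/1.99756 × 100 = 49.9389%

49.94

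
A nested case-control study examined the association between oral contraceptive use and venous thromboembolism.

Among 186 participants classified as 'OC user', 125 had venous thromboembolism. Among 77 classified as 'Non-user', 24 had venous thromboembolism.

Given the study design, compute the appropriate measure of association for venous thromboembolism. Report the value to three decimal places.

4.525

From the description: a = 125, b = 61, c = 24, d = 53.
This is a nested case-control study: participants were sampled on outcome status, so risks in the source population cannot be estimated directly — relative risk is not valid here. The odds ratio is the appropriate measure.
OR = (a·d)/(b·c) = (125 × 53) / (61 × 24) = 6625 / 1464 = 4.52527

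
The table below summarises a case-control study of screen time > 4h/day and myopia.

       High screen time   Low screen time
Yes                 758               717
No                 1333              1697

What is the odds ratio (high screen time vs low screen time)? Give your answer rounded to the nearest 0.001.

1.346

Reading the table with exposure as columns: a = 758 (High screen time, case), b = 1333 (High screen time, non-case), c = 717 (Low screen time, case), d = 1697.
OR = (a·d)/(b·c) = (758 × 1697) / (1333 × 717) = 1286326 / 955761 = 1.34587
The odds of myopia are about 1.35 times as high in the high screen time group.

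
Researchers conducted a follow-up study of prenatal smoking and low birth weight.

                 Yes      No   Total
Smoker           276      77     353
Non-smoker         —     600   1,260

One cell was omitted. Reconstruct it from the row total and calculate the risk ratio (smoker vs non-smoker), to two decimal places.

1.49

The missing cell is in the unexposed row: 1260 − 600 = 660.
So a = 276, b = 77, c = 660, d = 600.
RR = [a/(a+b)] / [c/(c+d)] = (276/353) / (660/1260) = 0.78187/0.52381 = 1.49266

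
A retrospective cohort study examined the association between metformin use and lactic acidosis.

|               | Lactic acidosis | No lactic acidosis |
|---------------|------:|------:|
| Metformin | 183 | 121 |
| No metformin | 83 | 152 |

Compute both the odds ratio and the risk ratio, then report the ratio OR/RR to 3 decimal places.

Cells: a = 183, b = 121, c = 83, d = 152.
OR = (183·152)/(121·83) = 27816/10043 = 2.76969
Risk in exposed = 183/304 = 0.60197; risk in unexposed = 83/235 = 0.35319; RR = 1.70438
OR/RR = 2.76969 / 1.70438 = 1.62504
The outcome is not rare, so the OR lies further from 1 than the RR.

1.625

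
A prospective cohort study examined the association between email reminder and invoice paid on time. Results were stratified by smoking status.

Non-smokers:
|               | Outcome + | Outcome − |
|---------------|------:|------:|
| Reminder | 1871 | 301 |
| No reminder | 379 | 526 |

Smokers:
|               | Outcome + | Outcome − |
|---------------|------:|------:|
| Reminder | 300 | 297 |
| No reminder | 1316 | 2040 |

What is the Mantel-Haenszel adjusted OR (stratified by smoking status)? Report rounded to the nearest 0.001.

3.491

OR_MH = Σ(aᵢdᵢ/nᵢ) / Σ(bᵢcᵢ/nᵢ), where nᵢ is the stratum total.
Stratum 1 (Non-smokers): n = 3077; a·d/n = 1871·526/3077 = 319.8395; b·c/n = 301·379/3077 = 37.0747
Stratum 2 (Smokers): n = 3953; a·d/n = 300·2040/3953 = 154.8191; b·c/n = 297·1316/3953 = 98.8748
OR_MH = (319.8395 + 154.8191) / (37.0747 + 98.8748) = 474.6586 / 135.9495 = 3.49143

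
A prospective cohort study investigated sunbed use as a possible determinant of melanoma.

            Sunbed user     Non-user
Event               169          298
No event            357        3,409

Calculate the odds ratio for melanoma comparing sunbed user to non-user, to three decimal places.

5.415

Reading the table with exposure as columns: a = 169 (Sunbed user, case), b = 357 (Sunbed user, non-case), c = 298 (Non-user, case), d = 3409.
OR = (a·d)/(b·c) = (169 × 3409) / (357 × 298) = 576121 / 106386 = 5.41538
The odds of melanoma are about 5.42 times as high in the sunbed user group.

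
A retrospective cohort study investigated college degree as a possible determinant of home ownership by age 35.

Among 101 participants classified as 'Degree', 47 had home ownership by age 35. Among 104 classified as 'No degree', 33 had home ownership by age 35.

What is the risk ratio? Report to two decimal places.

From the description: a = 47, b = 54, c = 33, d = 71.
Risk in exposed = 47/101 = 0.46535; risk in unexposed = 33/104 = 0.31731.
RR = 0.46535 / 0.31731 = 1.46655
The risk among the exposed is 1.47 times that among the unexposed.

1.47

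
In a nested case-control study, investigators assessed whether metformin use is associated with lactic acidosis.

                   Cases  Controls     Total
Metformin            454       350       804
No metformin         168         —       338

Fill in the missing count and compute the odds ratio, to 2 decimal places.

1.31

The missing cell is in the unexposed row: 338 − 168 = 170.
So a = 454, b = 350, c = 168, d = 170.
OR = (a·d)/(b·c) = (454 × 170) / (350 × 168) = 77180 / 58800 = 1.31259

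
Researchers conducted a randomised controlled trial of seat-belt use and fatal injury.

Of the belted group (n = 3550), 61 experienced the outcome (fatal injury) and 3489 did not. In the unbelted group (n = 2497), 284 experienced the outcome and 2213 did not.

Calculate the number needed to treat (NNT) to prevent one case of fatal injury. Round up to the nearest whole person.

11

Risk in treated group = 61/3550 = 0.01718; risk in control = 284/2497 = 0.11374.
Absolute risk reduction = 0.11374 − 0.01718 = 0.09655
NNT = 1 / ARR = 1 / 0.09655 = 10.357 → round up → 11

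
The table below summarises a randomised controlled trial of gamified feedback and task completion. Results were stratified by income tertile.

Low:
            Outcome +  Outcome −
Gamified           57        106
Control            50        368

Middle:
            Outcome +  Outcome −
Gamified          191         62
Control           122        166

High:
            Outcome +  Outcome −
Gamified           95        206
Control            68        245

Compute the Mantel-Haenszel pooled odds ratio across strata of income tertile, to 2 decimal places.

OR_MH = Σ(aᵢdᵢ/nᵢ) / Σ(bᵢcᵢ/nᵢ), where nᵢ is the stratum total.
Stratum 1 (Low): n = 581; a·d/n = 57·368/581 = 36.1033; b·c/n = 106·50/581 = 9.1222
Stratum 2 (Middle): n = 541; a·d/n = 191·166/541 = 58.6063; b·c/n = 62·122/541 = 13.9815
Stratum 3 (High): n = 614; a·d/n = 95·245/614 = 37.9072; b·c/n = 206·68/614 = 22.8143
OR_MH = (36.1033 + 58.6063 + 37.9072) / (9.1222 + 13.9815 + 22.8143) = 132.6167 / 45.9181 = 2.88812

2.89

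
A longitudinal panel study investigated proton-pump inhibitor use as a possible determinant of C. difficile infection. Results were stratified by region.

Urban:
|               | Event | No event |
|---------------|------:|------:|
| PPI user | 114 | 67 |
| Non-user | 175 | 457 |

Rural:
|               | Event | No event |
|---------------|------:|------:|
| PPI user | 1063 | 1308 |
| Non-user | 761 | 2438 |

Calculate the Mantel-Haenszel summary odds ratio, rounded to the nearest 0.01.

2.74

OR_MH = Σ(aᵢdᵢ/nᵢ) / Σ(bᵢcᵢ/nᵢ), where nᵢ is the stratum total.
Stratum 1 (Urban): n = 813; a·d/n = 114·457/813 = 64.0812; b·c/n = 67·175/813 = 14.4219
Stratum 2 (Rural): n = 5570; a·d/n = 1063·2438/5570 = 465.2772; b·c/n = 1308·761/5570 = 178.7052
OR_MH = (64.0812 + 465.2772) / (14.4219 + 178.7052) = 529.3584 / 193.1271 = 2.74098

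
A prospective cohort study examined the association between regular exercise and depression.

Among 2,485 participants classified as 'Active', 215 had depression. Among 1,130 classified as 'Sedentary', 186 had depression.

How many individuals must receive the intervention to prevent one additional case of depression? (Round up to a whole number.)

13

Risk in treated group = 215/2485 = 0.08652; risk in control = 186/1130 = 0.16460.
Absolute risk reduction = 0.16460 − 0.08652 = 0.07808
NNT = 1 / ARR = 1 / 0.07808 = 12.807 → round up → 13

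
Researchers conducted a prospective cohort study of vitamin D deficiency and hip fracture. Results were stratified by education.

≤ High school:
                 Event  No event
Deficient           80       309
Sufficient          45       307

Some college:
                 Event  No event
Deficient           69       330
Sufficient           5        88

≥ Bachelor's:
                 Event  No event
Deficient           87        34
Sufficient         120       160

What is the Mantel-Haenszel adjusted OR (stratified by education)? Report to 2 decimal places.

2.48

OR_MH = Σ(aᵢdᵢ/nᵢ) / Σ(bᵢcᵢ/nᵢ), where nᵢ is the stratum total.
Stratum 1 (≤ High school): n = 741; a·d/n = 80·307/741 = 33.1444; b·c/n = 309·45/741 = 18.7652
Stratum 2 (Some college): n = 492; a·d/n = 69·88/492 = 12.3415; b·c/n = 330·5/492 = 3.3537
Stratum 3 (≥ Bachelor's): n = 401; a·d/n = 87·160/401 = 34.7132; b·c/n = 34·120/401 = 10.1746
OR_MH = (33.1444 + 12.3415 + 34.7132) / (18.7652 + 3.3537 + 10.1746) = 80.1991 / 32.2934 = 2.48345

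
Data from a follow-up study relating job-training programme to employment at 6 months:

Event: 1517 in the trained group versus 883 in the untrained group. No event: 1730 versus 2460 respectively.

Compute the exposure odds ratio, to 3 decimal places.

From the description: a = 1517, b = 1730, c = 883, d = 2460.
OR = (a·d)/(b·c) = (1517 × 2460) / (1730 × 883) = 3731820 / 1527590 = 2.44295
The odds of employment at 6 months are about 2.44 times as high in the trained group.

2.443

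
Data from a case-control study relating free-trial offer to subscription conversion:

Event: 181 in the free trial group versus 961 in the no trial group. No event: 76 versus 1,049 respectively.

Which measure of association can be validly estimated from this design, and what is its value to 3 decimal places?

From the description: a = 181, b = 76, c = 961, d = 1049.
This is a case-control study: participants were sampled on outcome status, so risks in the source population cannot be estimated directly — relative risk is not valid here. The odds ratio is the appropriate measure.
OR = (a·d)/(b·c) = (181 × 1049) / (76 × 961) = 189869 / 73036 = 2.59966

2.600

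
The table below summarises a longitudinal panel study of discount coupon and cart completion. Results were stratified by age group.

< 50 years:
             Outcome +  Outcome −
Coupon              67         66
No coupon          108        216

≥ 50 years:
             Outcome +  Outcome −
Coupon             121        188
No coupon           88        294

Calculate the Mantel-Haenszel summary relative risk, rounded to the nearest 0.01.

RR_MH = Σ(aᵢ·n₀ᵢ/nᵢ) / Σ(cᵢ·n₁ᵢ/nᵢ), with n₁ᵢ = aᵢ+bᵢ (exposed), n₀ᵢ = cᵢ+dᵢ (unexposed), nᵢ = n₁ᵢ+n₀ᵢ.
Stratum 1 (< 50 years): n₁ = 133, n₀ = 324, n = 457; a·n₀/n = 67·324/457 = 47.5011; c·n₁/n = 108·133/457 = 31.4311
Stratum 2 (≥ 50 years): n₁ = 309, n₀ = 382, n = 691; a·n₀/n = 121·382/691 = 66.8915; c·n₁/n = 88·309/691 = 39.3517
RR_MH = (47.5011 + 66.8915) / (31.4311 + 39.3517) = 114.3926 / 70.7827 = 1.61611

1.62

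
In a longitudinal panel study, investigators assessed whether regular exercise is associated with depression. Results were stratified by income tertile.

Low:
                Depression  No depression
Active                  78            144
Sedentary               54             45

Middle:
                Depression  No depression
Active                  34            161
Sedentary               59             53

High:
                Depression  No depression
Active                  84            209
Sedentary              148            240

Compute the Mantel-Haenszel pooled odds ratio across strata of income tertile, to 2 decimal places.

OR_MH = Σ(aᵢdᵢ/nᵢ) / Σ(bᵢcᵢ/nᵢ), where nᵢ is the stratum total.
Stratum 1 (Low): n = 321; a·d/n = 78·45/321 = 10.9346; b·c/n = 144·54/321 = 24.2243
Stratum 2 (Middle): n = 307; a·d/n = 34·53/307 = 5.8697; b·c/n = 161·59/307 = 30.9414
Stratum 3 (High): n = 681; a·d/n = 84·240/681 = 29.6035; b·c/n = 209·148/681 = 45.4214
OR_MH = (10.9346 + 5.8697 + 29.6035) / (24.2243 + 30.9414 + 45.4214) = 46.4078 / 100.5871 = 0.46137

0.46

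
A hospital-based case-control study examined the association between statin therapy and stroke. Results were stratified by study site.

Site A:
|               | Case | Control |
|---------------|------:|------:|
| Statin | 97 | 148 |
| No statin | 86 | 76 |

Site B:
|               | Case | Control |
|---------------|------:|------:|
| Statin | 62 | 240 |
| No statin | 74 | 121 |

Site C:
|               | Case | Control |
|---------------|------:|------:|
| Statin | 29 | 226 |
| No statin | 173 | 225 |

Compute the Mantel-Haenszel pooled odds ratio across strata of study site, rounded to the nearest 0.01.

OR_MH = Σ(aᵢdᵢ/nᵢ) / Σ(bᵢcᵢ/nᵢ), where nᵢ is the stratum total.
Stratum 1 (Site A): n = 407; a·d/n = 97·76/407 = 18.1130; b·c/n = 148·86/407 = 31.2727
Stratum 2 (Site B): n = 497; a·d/n = 62·121/497 = 15.0946; b·c/n = 240·74/497 = 35.7344
Stratum 3 (Site C): n = 653; a·d/n = 29·225/653 = 9.9923; b·c/n = 226·173/653 = 59.8744
OR_MH = (18.1130 + 15.0946 + 9.9923) / (31.2727 + 35.7344 + 59.8744) = 43.1999 / 126.8816 = 0.34047

0.34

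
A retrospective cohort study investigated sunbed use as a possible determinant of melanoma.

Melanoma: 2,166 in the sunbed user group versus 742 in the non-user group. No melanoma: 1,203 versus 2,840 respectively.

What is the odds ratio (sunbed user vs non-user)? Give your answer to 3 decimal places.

From the description: a = 2166, b = 1203, c = 742, d = 2840.
OR = (a·d)/(b·c) = (2166 × 2840) / (1203 × 742) = 6151440 / 892626 = 6.89140
The odds of melanoma are about 6.89 times as high in the sunbed user group.

6.891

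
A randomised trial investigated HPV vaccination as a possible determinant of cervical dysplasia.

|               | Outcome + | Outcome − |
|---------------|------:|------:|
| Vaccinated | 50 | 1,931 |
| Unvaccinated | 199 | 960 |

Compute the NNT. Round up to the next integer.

7

Risk in treated group = 50/1981 = 0.02524; risk in control = 199/1159 = 0.17170.
Absolute risk reduction = 0.17170 − 0.02524 = 0.14646
NNT = 1 / ARR = 1 / 0.14646 = 6.828 → round up → 7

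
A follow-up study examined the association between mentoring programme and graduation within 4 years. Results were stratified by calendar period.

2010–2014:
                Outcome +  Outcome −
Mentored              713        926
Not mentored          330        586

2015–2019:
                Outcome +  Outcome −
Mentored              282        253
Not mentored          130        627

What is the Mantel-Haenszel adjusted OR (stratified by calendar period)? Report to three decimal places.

2.071

OR_MH = Σ(aᵢdᵢ/nᵢ) / Σ(bᵢcᵢ/nᵢ), where nᵢ is the stratum total.
Stratum 1 (2010–2014): n = 2555; a·d/n = 713·586/2555 = 163.5295; b·c/n = 926·330/2555 = 119.6008
Stratum 2 (2015–2019): n = 1292; a·d/n = 282·627/1292 = 136.8529; b·c/n = 253·130/1292 = 25.4567
OR_MH = (163.5295 + 136.8529) / (119.6008 + 25.4567) = 300.3825 / 145.0574 = 2.07078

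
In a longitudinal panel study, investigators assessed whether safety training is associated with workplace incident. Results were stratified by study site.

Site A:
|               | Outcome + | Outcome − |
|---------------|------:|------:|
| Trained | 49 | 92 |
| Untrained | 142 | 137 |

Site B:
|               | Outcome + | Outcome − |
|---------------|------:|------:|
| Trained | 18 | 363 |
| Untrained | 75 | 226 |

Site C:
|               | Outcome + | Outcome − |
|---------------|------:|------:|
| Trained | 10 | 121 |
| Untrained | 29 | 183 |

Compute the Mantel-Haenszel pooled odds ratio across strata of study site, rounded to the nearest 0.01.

0.34

OR_MH = Σ(aᵢdᵢ/nᵢ) / Σ(bᵢcᵢ/nᵢ), where nᵢ is the stratum total.
Stratum 1 (Site A): n = 420; a·d/n = 49·137/420 = 15.9833; b·c/n = 92·142/420 = 31.1048
Stratum 2 (Site B): n = 682; a·d/n = 18·226/682 = 5.9648; b·c/n = 363·75/682 = 39.9194
Stratum 3 (Site C): n = 343; a·d/n = 10·183/343 = 5.3353; b·c/n = 121·29/343 = 10.2303
OR_MH = (15.9833 + 5.9648 + 5.3353) / (31.1048 + 39.9194 + 10.2303) = 27.2834 / 81.2544 = 0.33578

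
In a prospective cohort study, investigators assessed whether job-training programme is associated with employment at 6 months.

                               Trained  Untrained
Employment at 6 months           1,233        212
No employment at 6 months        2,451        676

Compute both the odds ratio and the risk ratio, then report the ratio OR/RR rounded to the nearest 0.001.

Reading the table with exposure as columns: a = 1233 (Trained, case), b = 2451 (Trained, non-case), c = 212 (Untrained, case), d = 676.
OR = (1233·676)/(2451·212) = 833508/519612 = 1.60410
Risk in exposed = 1233/3684 = 0.33469; risk in unexposed = 212/888 = 0.23874; RR = 1.40191
OR/RR = 1.60410 / 1.40191 = 1.14422
The outcome is not rare, so the OR lies further from 1 than the RR.

1.144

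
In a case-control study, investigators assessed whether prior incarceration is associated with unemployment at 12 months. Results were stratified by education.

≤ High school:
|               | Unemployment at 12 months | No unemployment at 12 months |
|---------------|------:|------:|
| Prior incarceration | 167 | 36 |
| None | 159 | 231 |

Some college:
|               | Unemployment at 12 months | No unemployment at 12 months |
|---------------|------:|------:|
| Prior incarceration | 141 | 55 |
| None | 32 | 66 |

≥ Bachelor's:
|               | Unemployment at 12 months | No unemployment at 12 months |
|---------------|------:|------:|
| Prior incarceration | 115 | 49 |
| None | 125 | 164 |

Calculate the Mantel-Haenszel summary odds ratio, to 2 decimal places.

OR_MH = Σ(aᵢdᵢ/nᵢ) / Σ(bᵢcᵢ/nᵢ), where nᵢ is the stratum total.
Stratum 1 (≤ High school): n = 593; a·d/n = 167·231/593 = 65.0540; b·c/n = 36·159/593 = 9.6526
Stratum 2 (Some college): n = 294; a·d/n = 141·66/294 = 31.6531; b·c/n = 55·32/294 = 5.9864
Stratum 3 (≥ Bachelor's): n = 453; a·d/n = 115·164/453 = 41.6336; b·c/n = 49·125/453 = 13.5210
OR_MH = (65.0540 + 31.6531 + 41.6336) / (9.6526 + 5.9864 + 13.5210) = 138.3406 / 29.1600 = 4.74419

4.74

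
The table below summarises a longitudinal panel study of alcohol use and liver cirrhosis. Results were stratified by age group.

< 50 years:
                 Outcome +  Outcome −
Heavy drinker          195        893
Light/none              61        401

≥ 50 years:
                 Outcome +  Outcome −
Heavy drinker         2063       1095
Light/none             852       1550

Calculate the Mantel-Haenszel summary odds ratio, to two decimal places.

OR_MH = Σ(aᵢdᵢ/nᵢ) / Σ(bᵢcᵢ/nᵢ), where nᵢ is the stratum total.
Stratum 1 (< 50 years): n = 1550; a·d/n = 195·401/1550 = 50.4484; b·c/n = 893·61/1550 = 35.1439
Stratum 2 (≥ 50 years): n = 5560; a·d/n = 2063·1550/5560 = 575.1169; b·c/n = 1095·852/5560 = 167.7950
OR_MH = (50.4484 + 575.1169) / (35.1439 + 167.7950) = 625.5653 / 202.9388 = 3.08253

3.08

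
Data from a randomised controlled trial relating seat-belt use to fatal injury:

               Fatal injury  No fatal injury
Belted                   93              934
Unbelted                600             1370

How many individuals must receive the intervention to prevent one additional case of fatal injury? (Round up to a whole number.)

5

Risk in treated group = 93/1027 = 0.09056; risk in control = 600/1970 = 0.30457.
Absolute risk reduction = 0.30457 − 0.09056 = 0.21401
NNT = 1 / ARR = 1 / 0.21401 = 4.673 → round up → 5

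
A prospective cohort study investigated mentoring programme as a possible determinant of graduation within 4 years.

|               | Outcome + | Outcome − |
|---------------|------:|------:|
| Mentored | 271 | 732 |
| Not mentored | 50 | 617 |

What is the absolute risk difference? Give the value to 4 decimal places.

0.1952

Cells: a = 271, b = 732, c = 50, d = 617.
Risk in exposed = 271/1003 = 0.270189; risk in unexposed = 50/667 = 0.074963.
Risk difference = 0.270189 − 0.074963 = 0.195227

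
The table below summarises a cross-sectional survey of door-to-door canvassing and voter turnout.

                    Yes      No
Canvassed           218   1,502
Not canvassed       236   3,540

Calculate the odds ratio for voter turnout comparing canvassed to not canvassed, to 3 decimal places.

2.177

Cells: a = 218, b = 1502, c = 236, d = 3540.
OR = (a·d)/(b·c) = (218 × 3540) / (1502 × 236) = 771720 / 354472 = 2.17710
The odds of voter turnout are about 2.18 times as high in the canvassed group.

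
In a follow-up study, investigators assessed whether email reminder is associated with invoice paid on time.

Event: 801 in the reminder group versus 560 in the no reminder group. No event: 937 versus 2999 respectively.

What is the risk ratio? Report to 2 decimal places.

From the description: a = 801, b = 937, c = 560, d = 2999.
Risk in exposed = 801/1738 = 0.46087; risk in unexposed = 560/3559 = 0.15735.
RR = 0.46087 / 0.15735 = 2.92902
The risk among the exposed is 2.93 times that among the unexposed.

2.93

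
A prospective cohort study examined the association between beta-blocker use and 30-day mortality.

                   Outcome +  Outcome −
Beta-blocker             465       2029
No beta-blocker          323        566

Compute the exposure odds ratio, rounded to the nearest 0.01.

0.40

Cells: a = 465, b = 2029, c = 323, d = 566.
OR = (a·d)/(b·c) = (465 × 566) / (2029 × 323) = 263190 / 655367 = 0.40159
Exposure is associated with lower odds of 30-day mortality (OR = 0.40 < 1).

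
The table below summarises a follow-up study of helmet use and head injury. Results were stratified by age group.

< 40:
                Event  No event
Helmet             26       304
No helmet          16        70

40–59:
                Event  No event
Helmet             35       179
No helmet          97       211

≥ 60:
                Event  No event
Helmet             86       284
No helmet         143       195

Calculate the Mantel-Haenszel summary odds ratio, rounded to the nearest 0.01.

0.41

OR_MH = Σ(aᵢdᵢ/nᵢ) / Σ(bᵢcᵢ/nᵢ), where nᵢ is the stratum total.
Stratum 1 (< 40): n = 416; a·d/n = 26·70/416 = 4.3750; b·c/n = 304·16/416 = 11.6923
Stratum 2 (40–59): n = 522; a·d/n = 35·211/522 = 14.1475; b·c/n = 179·97/522 = 33.2625
Stratum 3 (≥ 60): n = 708; a·d/n = 86·195/708 = 23.6864; b·c/n = 284·143/708 = 57.3616
OR_MH = (4.3750 + 14.1475 + 23.6864) / (11.6923 + 33.2625 + 57.3616) = 42.2090 / 102.3163 = 0.41253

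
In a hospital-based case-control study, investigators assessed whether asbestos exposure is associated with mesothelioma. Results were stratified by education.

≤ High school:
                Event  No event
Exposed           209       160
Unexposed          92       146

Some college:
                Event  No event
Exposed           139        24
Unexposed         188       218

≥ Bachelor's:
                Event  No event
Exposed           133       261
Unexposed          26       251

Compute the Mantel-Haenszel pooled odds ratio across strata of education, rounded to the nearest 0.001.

3.624

OR_MH = Σ(aᵢdᵢ/nᵢ) / Σ(bᵢcᵢ/nᵢ), where nᵢ is the stratum total.
Stratum 1 (≤ High school): n = 607; a·d/n = 209·146/607 = 50.2702; b·c/n = 160·92/607 = 24.2504
Stratum 2 (Some college): n = 569; a·d/n = 139·218/569 = 53.2548; b·c/n = 24·188/569 = 7.9297
Stratum 3 (≥ Bachelor's): n = 671; a·d/n = 133·251/671 = 49.7511; b·c/n = 261·26/671 = 10.1133
OR_MH = (50.2702 + 53.2548 + 49.7511) / (24.2504 + 7.9297 + 10.1133) = 153.2761 / 42.2934 = 3.62412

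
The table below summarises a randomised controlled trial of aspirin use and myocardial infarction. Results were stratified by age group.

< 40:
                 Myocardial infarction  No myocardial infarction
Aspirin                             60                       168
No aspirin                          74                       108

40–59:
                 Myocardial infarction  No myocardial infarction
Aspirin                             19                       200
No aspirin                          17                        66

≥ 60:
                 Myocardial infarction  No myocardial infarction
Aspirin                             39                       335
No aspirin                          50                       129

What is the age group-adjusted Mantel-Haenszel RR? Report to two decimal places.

0.51

RR_MH = Σ(aᵢ·n₀ᵢ/nᵢ) / Σ(cᵢ·n₁ᵢ/nᵢ), with n₁ᵢ = aᵢ+bᵢ (exposed), n₀ᵢ = cᵢ+dᵢ (unexposed), nᵢ = n₁ᵢ+n₀ᵢ.
Stratum 1 (< 40): n₁ = 228, n₀ = 182, n = 410; a·n₀/n = 60·182/410 = 26.6341; c·n₁/n = 74·228/410 = 41.1512
Stratum 2 (40–59): n₁ = 219, n₀ = 83, n = 302; a·n₀/n = 19·83/302 = 5.2219; c·n₁/n = 17·219/302 = 12.3278
Stratum 3 (≥ 60): n₁ = 374, n₀ = 179, n = 553; a·n₀/n = 39·179/553 = 12.6239; c·n₁/n = 50·374/553 = 33.8156
RR_MH = (26.6341 + 5.2219 + 12.6239) / (41.1512 + 12.3278 + 33.8156) = 44.4799 / 87.2946 = 0.50954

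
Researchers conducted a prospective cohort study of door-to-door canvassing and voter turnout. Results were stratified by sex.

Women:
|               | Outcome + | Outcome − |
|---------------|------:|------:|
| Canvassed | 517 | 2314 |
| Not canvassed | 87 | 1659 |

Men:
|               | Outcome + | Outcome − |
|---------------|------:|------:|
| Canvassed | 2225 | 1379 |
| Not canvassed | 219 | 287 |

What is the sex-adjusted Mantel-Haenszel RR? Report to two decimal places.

1.92

RR_MH = Σ(aᵢ·n₀ᵢ/nᵢ) / Σ(cᵢ·n₁ᵢ/nᵢ), with n₁ᵢ = aᵢ+bᵢ (exposed), n₀ᵢ = cᵢ+dᵢ (unexposed), nᵢ = n₁ᵢ+n₀ᵢ.
Stratum 1 (Women): n₁ = 2831, n₀ = 1746, n = 4577; a·n₀/n = 517·1746/4577 = 197.2213; c·n₁/n = 87·2831/4577 = 53.8119
Stratum 2 (Men): n₁ = 3604, n₀ = 506, n = 4110; a·n₀/n = 2225·506/4110 = 273.9294; c·n₁/n = 219·3604/4110 = 192.0380
RR_MH = (197.2213 + 273.9294) / (53.8119 + 192.0380) = 471.1508 / 245.8498 = 1.91642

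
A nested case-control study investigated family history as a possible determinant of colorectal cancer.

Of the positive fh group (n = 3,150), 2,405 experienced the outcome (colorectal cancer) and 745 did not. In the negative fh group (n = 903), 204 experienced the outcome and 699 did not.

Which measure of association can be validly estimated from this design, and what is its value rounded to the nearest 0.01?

11.06

From the description: a = 2405, b = 745, c = 204, d = 699.
This is a nested case-control study: participants were sampled on outcome status, so risks in the source population cannot be estimated directly — relative risk is not valid here. The odds ratio is the appropriate measure.
OR = (a·d)/(b·c) = (2405 × 699) / (745 × 204) = 1681095 / 151980 = 11.06129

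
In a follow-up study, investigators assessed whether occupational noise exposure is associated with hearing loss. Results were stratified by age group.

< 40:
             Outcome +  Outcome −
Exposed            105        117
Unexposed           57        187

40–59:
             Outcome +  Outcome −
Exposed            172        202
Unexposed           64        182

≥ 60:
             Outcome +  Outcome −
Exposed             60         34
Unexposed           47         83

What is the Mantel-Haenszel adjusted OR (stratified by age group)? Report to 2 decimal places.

OR_MH = Σ(aᵢdᵢ/nᵢ) / Σ(bᵢcᵢ/nᵢ), where nᵢ is the stratum total.
Stratum 1 (< 40): n = 466; a·d/n = 105·187/466 = 42.1352; b·c/n = 117·57/466 = 14.3112
Stratum 2 (40–59): n = 620; a·d/n = 172·182/620 = 50.4903; b·c/n = 202·64/620 = 20.8516
Stratum 3 (≥ 60): n = 224; a·d/n = 60·83/224 = 22.2321; b·c/n = 34·47/224 = 7.1339
OR_MH = (42.1352 + 50.4903 + 22.2321) / (14.3112 + 20.8516 + 7.1339) = 114.8577 / 42.2967 = 2.71552

2.72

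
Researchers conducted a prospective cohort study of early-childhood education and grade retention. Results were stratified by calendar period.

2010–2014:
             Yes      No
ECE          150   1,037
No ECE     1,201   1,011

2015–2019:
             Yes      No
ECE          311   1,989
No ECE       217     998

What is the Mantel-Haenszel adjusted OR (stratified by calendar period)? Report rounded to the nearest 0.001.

0.272

OR_MH = Σ(aᵢdᵢ/nᵢ) / Σ(bᵢcᵢ/nᵢ), where nᵢ is the stratum total.
Stratum 1 (2010–2014): n = 3399; a·d/n = 150·1011/3399 = 44.6161; b·c/n = 1037·1201/3399 = 366.4128
Stratum 2 (2015–2019): n = 3515; a·d/n = 311·998/3515 = 88.3010; b·c/n = 1989·217/3515 = 122.7917
OR_MH = (44.6161 + 88.3010) / (366.4128 + 122.7917) = 132.9171 / 489.2045 = 0.27170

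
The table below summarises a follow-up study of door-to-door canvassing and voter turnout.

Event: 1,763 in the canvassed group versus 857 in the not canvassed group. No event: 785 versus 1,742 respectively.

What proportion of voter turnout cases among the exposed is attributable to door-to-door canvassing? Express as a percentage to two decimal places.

52.34

From the description: a = 1763, b = 785, c = 857, d = 1742.
Risk in exposed = 1763/2548 = 0.69192; risk in unexposed = 857/2599 = 0.32974.
RR = 0.69192/0.32974 = 2.09835
AR% = (RR − 1)/RR × 100 = (2.09835 − 1)/2.09835 × 100 = 52.3436%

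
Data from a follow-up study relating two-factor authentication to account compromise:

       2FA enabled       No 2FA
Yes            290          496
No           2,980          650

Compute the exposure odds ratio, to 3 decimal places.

Reading the table with exposure as columns: a = 290 (2FA enabled, case), b = 2980 (2FA enabled, non-case), c = 496 (No 2FA, case), d = 650.
OR = (a·d)/(b·c) = (290 × 650) / (2980 × 496) = 188500 / 1478080 = 0.12753
Exposure is associated with lower odds of account compromise (OR = 0.13 < 1).

0.128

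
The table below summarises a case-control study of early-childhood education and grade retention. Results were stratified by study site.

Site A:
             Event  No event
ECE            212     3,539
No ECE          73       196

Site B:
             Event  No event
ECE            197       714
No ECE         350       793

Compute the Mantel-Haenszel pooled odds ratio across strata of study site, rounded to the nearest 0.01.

0.46

OR_MH = Σ(aᵢdᵢ/nᵢ) / Σ(bᵢcᵢ/nᵢ), where nᵢ is the stratum total.
Stratum 1 (Site A): n = 4020; a·d/n = 212·196/4020 = 10.3363; b·c/n = 3539·73/4020 = 64.2654
Stratum 2 (Site B): n = 2054; a·d/n = 197·793/2054 = 76.0570; b·c/n = 714·350/2054 = 121.6650
OR_MH = (10.3363 + 76.0570) / (64.2654 + 121.6650) = 86.3933 / 185.9305 = 0.46465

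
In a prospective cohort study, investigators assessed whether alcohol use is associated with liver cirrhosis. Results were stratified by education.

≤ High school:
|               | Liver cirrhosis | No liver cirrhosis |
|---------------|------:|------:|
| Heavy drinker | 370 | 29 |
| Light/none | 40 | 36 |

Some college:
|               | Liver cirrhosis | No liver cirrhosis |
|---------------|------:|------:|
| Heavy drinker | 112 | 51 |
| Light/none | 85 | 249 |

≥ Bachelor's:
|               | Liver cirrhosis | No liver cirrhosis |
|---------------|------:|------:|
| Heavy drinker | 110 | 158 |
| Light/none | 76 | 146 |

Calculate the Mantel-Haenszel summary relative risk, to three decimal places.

RR_MH = Σ(aᵢ·n₀ᵢ/nᵢ) / Σ(cᵢ·n₁ᵢ/nᵢ), with n₁ᵢ = aᵢ+bᵢ (exposed), n₀ᵢ = cᵢ+dᵢ (unexposed), nᵢ = n₁ᵢ+n₀ᵢ.
Stratum 1 (≤ High school): n₁ = 399, n₀ = 76, n = 475; a·n₀/n = 370·76/475 = 59.2000; c·n₁/n = 40·399/475 = 33.6000
Stratum 2 (Some college): n₁ = 163, n₀ = 334, n = 497; a·n₀/n = 112·334/497 = 75.2676; c·n₁/n = 85·163/497 = 27.8773
Stratum 3 (≥ Bachelor's): n₁ = 268, n₀ = 222, n = 490; a·n₀/n = 110·222/490 = 49.8367; c·n₁/n = 76·268/490 = 41.5673
RR_MH = (59.2000 + 75.2676 + 49.8367) / (33.6000 + 27.8773 + 41.5673) = 184.3043 / 103.0446 = 1.78859

1.789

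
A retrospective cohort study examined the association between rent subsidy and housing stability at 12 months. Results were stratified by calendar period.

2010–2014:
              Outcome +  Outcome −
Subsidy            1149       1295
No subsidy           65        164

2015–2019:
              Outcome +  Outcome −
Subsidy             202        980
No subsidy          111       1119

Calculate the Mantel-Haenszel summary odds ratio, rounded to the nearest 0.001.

2.144

OR_MH = Σ(aᵢdᵢ/nᵢ) / Σ(bᵢcᵢ/nᵢ), where nᵢ is the stratum total.
Stratum 1 (2010–2014): n = 2673; a·d/n = 1149·164/2673 = 70.4961; b·c/n = 1295·65/2673 = 31.4908
Stratum 2 (2015–2019): n = 2412; a·d/n = 202·1119/2412 = 93.7139; b·c/n = 980·111/2412 = 45.0995
OR_MH = (70.4961 + 93.7139) / (31.4908 + 45.0995) = 164.2100 / 76.5903 = 2.14400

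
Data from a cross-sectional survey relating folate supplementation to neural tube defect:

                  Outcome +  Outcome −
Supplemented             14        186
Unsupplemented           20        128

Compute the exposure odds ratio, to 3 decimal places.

Cells: a = 14, b = 186, c = 20, d = 128.
OR = (a·d)/(b·c) = (14 × 128) / (186 × 20) = 1792 / 3720 = 0.48172
Exposure is associated with lower odds of neural tube defect (OR = 0.48 < 1).

0.482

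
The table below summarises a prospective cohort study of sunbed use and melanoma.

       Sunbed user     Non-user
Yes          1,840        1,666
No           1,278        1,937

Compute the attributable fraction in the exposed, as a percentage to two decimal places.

Reading the table with exposure as columns: a = 1840 (Sunbed user, case), b = 1278 (Sunbed user, non-case), c = 1666 (Non-user, case), d = 1937.
Risk in exposed = 1840/3118 = 0.59012; risk in unexposed = 1666/3603 = 0.46239.
RR = 0.59012/0.46239 = 1.27624
AR% = (RR − 1)/RR × 100 = (1.27624 − 1)/1.27624 × 100 = 21.6446%

21.64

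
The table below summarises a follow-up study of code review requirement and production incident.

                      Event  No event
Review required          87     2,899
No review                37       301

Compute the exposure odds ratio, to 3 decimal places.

Cells: a = 87, b = 2899, c = 37, d = 301.
OR = (a·d)/(b·c) = (87 × 301) / (2899 × 37) = 26187 / 107263 = 0.24414
Exposure is associated with lower odds of production incident (OR = 0.24 < 1).

0.244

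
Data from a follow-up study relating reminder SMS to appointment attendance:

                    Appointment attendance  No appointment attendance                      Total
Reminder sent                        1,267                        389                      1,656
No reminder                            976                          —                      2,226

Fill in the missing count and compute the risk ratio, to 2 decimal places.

1.74

The missing cell is in the unexposed row: 2226 − 976 = 1250.
So a = 1267, b = 389, c = 976, d = 1250.
RR = [a/(a+b)] / [c/(c+d)] = (1267/1656) / (976/2226) = 0.76510/0.43845 = 1.74498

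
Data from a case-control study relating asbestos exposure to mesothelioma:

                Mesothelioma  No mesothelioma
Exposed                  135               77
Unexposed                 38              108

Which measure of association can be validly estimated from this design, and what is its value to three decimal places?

Cells: a = 135, b = 77, c = 38, d = 108.
This is a case-control study: participants were sampled on outcome status, so risks in the source population cannot be estimated directly — relative risk is not valid here. The odds ratio is the appropriate measure.
OR = (a·d)/(b·c) = (135 × 108) / (77 × 38) = 14580 / 2926 = 4.98291

4.983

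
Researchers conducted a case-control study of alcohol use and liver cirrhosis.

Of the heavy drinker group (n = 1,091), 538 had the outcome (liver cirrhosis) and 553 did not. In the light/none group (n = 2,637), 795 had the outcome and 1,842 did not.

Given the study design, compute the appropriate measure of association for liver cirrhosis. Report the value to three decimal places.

From the description: a = 538, b = 553, c = 795, d = 1842.
This is a case-control study: participants were sampled on outcome status, so risks in the source population cannot be estimated directly — relative risk is not valid here. The odds ratio is the appropriate measure.
OR = (a·d)/(b·c) = (538 × 1842) / (553 × 795) = 990996 / 439635 = 2.25413

2.254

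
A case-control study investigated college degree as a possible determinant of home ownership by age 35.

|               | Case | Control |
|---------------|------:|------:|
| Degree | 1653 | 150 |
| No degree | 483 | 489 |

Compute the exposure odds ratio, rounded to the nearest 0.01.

11.16

Cells: a = 1653, b = 150, c = 483, d = 489.
OR = (a·d)/(b·c) = (1653 × 489) / (150 × 483) = 808317 / 72450 = 11.15689
The odds of home ownership by age 35 are about 11.16 times as high in the degree group.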